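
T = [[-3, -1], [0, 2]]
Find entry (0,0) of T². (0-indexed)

9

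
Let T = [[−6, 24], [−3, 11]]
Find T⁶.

[[−5256, 15960], [−1995, 6049]]

tr T = 5 and det T = 6, so the characteristic polynomial is λ² − (5)λ + (6) with roots 3 and 2.
Eigenvectors give P = [[−8, 3], [−3, 1]] with P⁻¹ = [[1, −3], [3, −8]], and T = P·diag(3, 2)·P⁻¹.
Then T⁶ = P·diag(729, 64)·P⁻¹ = [[−5832, 192], [−2187, 64]] · [[1, −3], [3, −8]] = [[−5256, 15960], [−1995, 6049]].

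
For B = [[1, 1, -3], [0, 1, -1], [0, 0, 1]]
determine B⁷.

B = I + N where N = [[0, 1, -3], [0, 0, -1], [0, 0, 0]] is strictly upper-triangular, so N³ = 0.
(I + N)⁷ = I + 7·N + 21·N² = [[1, 7, -42], [0, 1, -7], [0, 0, 1]].

[[1, 7, -42], [0, 1, -7], [0, 0, 1]]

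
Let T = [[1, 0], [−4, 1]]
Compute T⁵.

T = I + N where N = [[0, 0], [−4, 0]] is strictly lower-triangular, so N² = 0.
(I + N)⁵ = I + 5·N = [[1, 0], [−20, 1]].

[[1, 0], [−20, 1]]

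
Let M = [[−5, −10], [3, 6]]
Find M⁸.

M² = M (a projection; rank 1, trace 1), so M⁸ = M.

[[−5, −10], [3, 6]]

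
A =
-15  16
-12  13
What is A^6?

tr A = -2 and det A = -3, so the characteristic polynomial is λ² − (-2)λ + (-3) with roots 1 and -3.
Eigenvectors give P = [[1, 4], [1, 3]] with P⁻¹ = [[-3, 4], [1, -1]], and A = P·diag(1, -3)·P⁻¹.
Then A^6 = P·diag(1, 729)·P⁻¹ = [[1, 2916], [1, 2187]] · [[-3, 4], [1, -1]] = [[2913, -2912], [2184, -2183]].

[[2913, -2912], [2184, -2183]]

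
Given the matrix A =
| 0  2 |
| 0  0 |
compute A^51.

[[0, 0], [0, 0]]

A is strictly triangular, hence nilpotent: A^2 = 0, so A^51 = 0.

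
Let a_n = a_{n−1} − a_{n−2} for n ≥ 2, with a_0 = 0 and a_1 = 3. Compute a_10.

−3

With companion matrix T = [[1, −1], [1, 0]], [a_n, a_{n−1}]ᵀ = T·[a_{n−1}, a_{n−2}]ᵀ, so [a_10, a_9]ᵀ = T^9·[a_1, a_0]ᵀ.
T^9 = [[−1, 0], [0, −1]], giving [a_10, a_9]ᵀ = [[−3], [0]].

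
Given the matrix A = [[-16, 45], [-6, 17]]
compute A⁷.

tr A = 1 and det A = -2, so the characteristic polynomial is λ² − (1)λ + (-2) with roots -1 and 2.
Eigenvectors give P = [[3, -5], [1, -2]] with P⁻¹ = [[2, -5], [1, -3]], and A = P·diag(-1, 2)·P⁻¹.
Then A⁷ = P·diag(-1, 128)·P⁻¹ = [[-3, -640], [-1, -256]] · [[2, -5], [1, -3]] = [[-646, 1935], [-258, 773]].

[[-646, 1935], [-258, 773]]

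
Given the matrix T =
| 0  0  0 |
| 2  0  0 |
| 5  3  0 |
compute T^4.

[[0, 0, 0], [0, 0, 0], [0, 0, 0]]

T is strictly triangular, hence nilpotent: T^3 = 0, so T^4 = 0.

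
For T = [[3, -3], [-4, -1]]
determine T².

[[21, -6], [-8, 13]]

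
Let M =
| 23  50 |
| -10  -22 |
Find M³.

[[167, 350], [-70, -148]]

tr M = 1 and det M = -6, so the characteristic polynomial is λ² − (1)λ + (-6) with roots 3 and -2.
Eigenvectors give P = [[5, -2], [-2, 1]] with P⁻¹ = [[1, 2], [2, 5]], and M = P·diag(3, -2)·P⁻¹.
Then M³ = P·diag(27, -8)·P⁻¹ = [[135, 16], [-54, -8]] · [[1, 2], [2, 5]] = [[167, 350], [-70, -148]].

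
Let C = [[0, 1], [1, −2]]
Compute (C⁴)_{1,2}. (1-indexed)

C² = [[1, −2], [−2, 5]]
C³ = [[−2, 5], [5, −12]]
C⁴ = [[5, −12], [−12, 29]]

−12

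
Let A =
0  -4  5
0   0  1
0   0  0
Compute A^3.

[[0, 0, 0], [0, 0, 0], [0, 0, 0]]

A is strictly triangular, hence nilpotent: A^3 = 0, so A^3 = 0.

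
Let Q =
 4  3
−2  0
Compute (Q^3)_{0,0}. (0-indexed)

Q^2 = [[10, 12], [−8, −6]]
Q^3 = [[16, 30], [−20, −24]]

16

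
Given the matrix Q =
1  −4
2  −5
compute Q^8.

[[−6559, 13120], [−6560, 13121]]

tr Q = −4 and det Q = 3, so the characteristic polynomial is λ² − (−4)λ + (3) with roots −1 and −3.
Eigenvectors give P = [[−2, 1], [−1, 1]] with P⁻¹ = [[−1, 1], [−1, 2]], and Q = P·diag(−1, −3)·P⁻¹.
Then Q^8 = P·diag(1, 6561)·P⁻¹ = [[−2, 6561], [−1, 6561]] · [[−1, 1], [−1, 2]] = [[−6559, 13120], [−6560, 13121]].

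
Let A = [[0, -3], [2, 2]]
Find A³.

[[-12, 6], [-4, -16]]

A² = [[-6, -6], [4, -2]]
A³ = [[-12, 6], [-4, -16]]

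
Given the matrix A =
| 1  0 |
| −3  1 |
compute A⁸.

A = I + N where N = [[0, 0], [−3, 0]] is strictly lower-triangular, so N² = 0.
(I + N)⁸ = I + 8·N = [[1, 0], [−24, 1]].

[[1, 0], [−24, 1]]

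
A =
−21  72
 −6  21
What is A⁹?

tr A = 0 and det A = −9, so the characteristic polynomial is λ² − (0)λ + (−9) with roots 3 and −3.
Eigenvectors give P = [[3, 4], [1, 1]] with P⁻¹ = [[−1, 4], [1, −3]], and A = P·diag(3, −3)·P⁻¹.
Then A⁹ = P·diag(19683, −19683)·P⁻¹ = [[59049, −78732], [19683, −19683]] · [[−1, 4], [1, −3]] = [[−137781, 472392], [−39366, 137781]].

[[−137781, 472392], [−39366, 137781]]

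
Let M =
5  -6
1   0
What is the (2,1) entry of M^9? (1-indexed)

tr M = 5 and det M = 6, so the characteristic polynomial is λ² − (5)λ + (6) with roots 3 and 2.
Eigenvectors give P = [[-3, 2], [-1, 1]] with P⁻¹ = [[-1, 2], [-1, 3]], and M = P·diag(3, 2)·P⁻¹.
Then M^9 = P·diag(19683, 512)·P⁻¹ = [[-59049, 1024], [-19683, 512]] · [[-1, 2], [-1, 3]] = [[58025, -115026], [19171, -37830]].

19171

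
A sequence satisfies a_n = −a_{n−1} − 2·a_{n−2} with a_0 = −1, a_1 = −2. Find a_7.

−24

With companion matrix Q = [[−1, −2], [1, 0]], [a_n, a_{n−1}]ᵀ = Q·[a_{n−1}, a_{n−2}]ᵀ, so [a_7, a_6]ᵀ = Q⁶·[a_1, a_0]ᵀ.
Q⁶ = [[7, 10], [−5, 2]], giving [a_7, a_6]ᵀ = [[−24], [8]].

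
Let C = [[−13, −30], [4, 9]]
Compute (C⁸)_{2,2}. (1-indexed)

tr C = −4 and det C = 3, so the characteristic polynomial is λ² − (−4)λ + (3) with roots −3 and −1.
Eigenvectors give P = [[−3, −5], [1, 2]] with P⁻¹ = [[−2, −5], [1, 3]], and C = P·diag(−3, −1)·P⁻¹.
Then C⁸ = P·diag(6561, 1)·P⁻¹ = [[−19683, −5], [6561, 2]] · [[−2, −5], [1, 3]] = [[39361, 98400], [−13120, −32799]].

−32799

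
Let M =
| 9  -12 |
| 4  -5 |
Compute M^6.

tr M = 4 and det M = 3, so the characteristic polynomial is λ² − (4)λ + (3) with roots 1 and 3.
Eigenvectors give P = [[-3, 2], [-2, 1]] with P⁻¹ = [[1, -2], [2, -3]], and M = P·diag(1, 3)·P⁻¹.
Then M^6 = P·diag(1, 729)·P⁻¹ = [[-3, 1458], [-2, 729]] · [[1, -2], [2, -3]] = [[2913, -4368], [1456, -2183]].

[[2913, -4368], [1456, -2183]]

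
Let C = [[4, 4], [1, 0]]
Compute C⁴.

C² = [[20, 16], [4, 4]]
C³ = [[96, 80], [20, 16]]
C⁴ = [[464, 384], [96, 80]]

[[464, 384], [96, 80]]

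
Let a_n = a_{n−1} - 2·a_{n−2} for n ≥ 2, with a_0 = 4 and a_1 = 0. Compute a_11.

With companion matrix B = [[1, -2], [1, 0]], [a_n, a_{n−1}]ᵀ = B·[a_{n−1}, a_{n−2}]ᵀ, so [a_11, a_10]ᵀ = B^10·[a_1, a_0]ᵀ.
B^10 = [[23, 22], [-11, 34]], giving [a_11, a_10]ᵀ = [[88], [136]].

88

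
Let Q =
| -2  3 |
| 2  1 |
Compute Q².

[[10, -3], [-2, 7]]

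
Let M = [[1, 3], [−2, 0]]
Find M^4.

M^2 = [[−5, 3], [−2, −6]]
M^3 = [[−11, −15], [10, −6]]
M^4 = [[19, −33], [22, 30]]

[[19, −33], [22, 30]]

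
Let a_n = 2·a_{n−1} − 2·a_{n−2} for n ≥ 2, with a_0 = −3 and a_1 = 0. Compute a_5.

With companion matrix C = [[2, −2], [1, 0]], [a_n, a_{n−1}]ᵀ = C·[a_{n−1}, a_{n−2}]ᵀ, so [a_5, a_4]ᵀ = C⁴·[a_1, a_0]ᵀ.
C⁴ = [[−4, 0], [0, −4]], giving [a_5, a_4]ᵀ = [[0], [12]].

0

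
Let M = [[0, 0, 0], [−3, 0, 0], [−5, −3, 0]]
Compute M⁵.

[[0, 0, 0], [0, 0, 0], [0, 0, 0]]

M is strictly triangular, hence nilpotent: M³ = 0, so M⁵ = 0.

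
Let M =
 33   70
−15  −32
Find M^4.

tr M = 1 and det M = −6, so the characteristic polynomial is λ² − (1)λ + (−6) with roots −2 and 3.
Eigenvectors give P = [[2, 7], [−1, −3]] with P⁻¹ = [[−3, −7], [1, 2]], and M = P·diag(−2, 3)·P⁻¹.
Then M^4 = P·diag(16, 81)·P⁻¹ = [[32, 567], [−16, −243]] · [[−3, −7], [1, 2]] = [[471, 910], [−195, −374]].

[[471, 910], [−195, −374]]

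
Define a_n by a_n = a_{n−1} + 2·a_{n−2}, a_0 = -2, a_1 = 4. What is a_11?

With companion matrix Q = [[1, 2], [1, 0]], [a_n, a_{n−1}]ᵀ = Q·[a_{n−1}, a_{n−2}]ᵀ, so [a_11, a_10]ᵀ = Q¹⁰·[a_1, a_0]ᵀ.
Q¹⁰ = [[683, 682], [341, 342]], giving [a_11, a_10]ᵀ = [[1368], [680]].

1368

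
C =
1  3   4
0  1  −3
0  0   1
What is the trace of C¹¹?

3

C = I + N where N = [[0, 3, 4], [0, 0, −3], [0, 0, 0]] is strictly upper-triangular, so N³ = 0.
(I + N)¹¹ = I + 11·N + 55·N² = [[1, 33, −451], [0, 1, −33], [0, 0, 1]].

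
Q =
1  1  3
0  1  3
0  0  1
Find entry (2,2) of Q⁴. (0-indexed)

Q = I + N where N = [[0, 1, 3], [0, 0, 3], [0, 0, 0]] is strictly upper-triangular, so N³ = 0.
(I + N)⁴ = I + 4·N + 6·N² = [[1, 4, 30], [0, 1, 12], [0, 0, 1]].

1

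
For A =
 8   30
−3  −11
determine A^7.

[[1142, 3810], [−381, −1271]]

tr A = −3 and det A = 2, so the characteristic polynomial is λ² − (−3)λ + (2) with roots −2 and −1.
Eigenvectors give P = [[−3, 10], [1, −3]] with P⁻¹ = [[3, 10], [1, 3]], and A = P·diag(−2, −1)·P⁻¹.
Then A^7 = P·diag(−128, −1)·P⁻¹ = [[384, −10], [−128, 3]] · [[3, 10], [1, 3]] = [[1142, 3810], [−381, −1271]].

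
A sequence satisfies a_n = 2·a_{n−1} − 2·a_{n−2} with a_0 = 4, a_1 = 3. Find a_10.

With companion matrix A = [[2, −2], [1, 0]], [a_n, a_{n−1}]ᵀ = A·[a_{n−1}, a_{n−2}]ᵀ, so [a_10, a_9]ᵀ = A^9·[a_1, a_0]ᵀ.
A^9 = [[32, −32], [16, 0]], giving [a_10, a_9]ᵀ = [[−32], [48]].

−32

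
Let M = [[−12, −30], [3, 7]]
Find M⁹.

tr M = −5 and det M = 6, so the characteristic polynomial is λ² − (−5)λ + (6) with roots −3 and −2.
Eigenvectors give P = [[10, 3], [−3, −1]] with P⁻¹ = [[1, 3], [−3, −10]], and M = P·diag(−3, −2)·P⁻¹.
Then M⁹ = P·diag(−19683, −512)·P⁻¹ = [[−196830, −1536], [59049, 512]] · [[1, 3], [−3, −10]] = [[−192222, −575130], [57513, 172027]].

[[−192222, −575130], [57513, 172027]]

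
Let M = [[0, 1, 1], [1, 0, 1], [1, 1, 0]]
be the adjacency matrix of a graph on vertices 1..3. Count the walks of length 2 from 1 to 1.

2

The number of length-2 walks from vertex 1 to vertex 1 is entry (1,1) of M², where M is the adjacency matrix.
M² = [[2, 1, 1], [1, 2, 1], [1, 1, 2]]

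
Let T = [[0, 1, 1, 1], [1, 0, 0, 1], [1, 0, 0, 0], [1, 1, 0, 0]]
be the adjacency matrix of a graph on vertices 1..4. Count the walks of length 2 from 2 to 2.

The number of length-2 walks from vertex 2 to vertex 2 is entry (2,2) of T^2, where T is the adjacency matrix.
T^2 = [[3, 1, 0, 1], [1, 2, 1, 1], [0, 1, 1, 1], [1, 1, 1, 2]]

2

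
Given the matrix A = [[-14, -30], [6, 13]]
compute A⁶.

[[316, 630], [-126, -251]]

tr A = -1 and det A = -2, so the characteristic polynomial is λ² − (-1)λ + (-2) with roots -2 and 1.
Eigenvectors give P = [[5, -2], [-2, 1]] with P⁻¹ = [[1, 2], [2, 5]], and A = P·diag(-2, 1)·P⁻¹.
Then A⁶ = P·diag(64, 1)·P⁻¹ = [[320, -2], [-128, 1]] · [[1, 2], [2, 5]] = [[316, 630], [-126, -251]].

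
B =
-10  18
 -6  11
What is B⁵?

tr B = 1 and det B = -2, so the characteristic polynomial is λ² − (1)λ + (-2) with roots -1 and 2.
Eigenvectors give P = [[-2, -3], [-1, -2]] with P⁻¹ = [[-2, 3], [1, -2]], and B = P·diag(-1, 2)·P⁻¹.
Then B⁵ = P·diag(-1, 32)·P⁻¹ = [[2, -96], [1, -64]] · [[-2, 3], [1, -2]] = [[-100, 198], [-66, 131]].

[[-100, 198], [-66, 131]]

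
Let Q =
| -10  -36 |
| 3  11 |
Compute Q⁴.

tr Q = 1 and det Q = -2, so the characteristic polynomial is λ² − (1)λ + (-2) with roots -1 and 2.
Eigenvectors give P = [[-4, -3], [1, 1]] with P⁻¹ = [[-1, -3], [1, 4]], and Q = P·diag(-1, 2)·P⁻¹.
Then Q⁴ = P·diag(1, 16)·P⁻¹ = [[-4, -48], [1, 16]] · [[-1, -3], [1, 4]] = [[-44, -180], [15, 61]].

[[-44, -180], [15, 61]]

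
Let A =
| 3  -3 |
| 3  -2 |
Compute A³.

[[-9, 6], [-6, 1]]

A² = [[0, -3], [3, -5]]
A³ = [[-9, 6], [-6, 1]]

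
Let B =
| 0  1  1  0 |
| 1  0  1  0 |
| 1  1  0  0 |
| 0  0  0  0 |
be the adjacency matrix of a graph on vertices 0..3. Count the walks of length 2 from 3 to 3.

The number of length-2 walks from vertex 3 to vertex 3 is entry (3,3) of B^2, where B is the adjacency matrix.
B^2 = [[2, 1, 1, 0], [1, 2, 1, 0], [1, 1, 2, 0], [0, 0, 0, 0]]

0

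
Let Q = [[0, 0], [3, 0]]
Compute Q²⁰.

Q is strictly triangular, hence nilpotent: Q² = 0, so Q²⁰ = 0.

[[0, 0], [0, 0]]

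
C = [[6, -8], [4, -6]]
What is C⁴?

tr C = 0 and det C = -4, so the characteristic polynomial is λ² − (0)λ + (-4) with roots -2 and 2.
Eigenvectors give P = [[-1, -2], [-1, -1]] with P⁻¹ = [[1, -2], [-1, 1]], and C = P·diag(-2, 2)·P⁻¹.
Then C⁴ = P·diag(16, 16)·P⁻¹ = [[-16, -32], [-16, -16]] · [[1, -2], [-1, 1]] = [[16, 0], [0, 16]].

[[16, 0], [0, 16]]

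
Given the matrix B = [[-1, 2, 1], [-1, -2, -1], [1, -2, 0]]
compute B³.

[[5, 22, 8], [-5, -6, -2], [-4, -16, -5]]

B² = [[0, -8, -3], [2, 4, 1], [1, 6, 3]]
B³ = [[5, 22, 8], [-5, -6, -2], [-4, -16, -5]]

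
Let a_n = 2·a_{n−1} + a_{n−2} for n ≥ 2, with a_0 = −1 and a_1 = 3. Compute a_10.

6149

With companion matrix T = [[2, 1], [1, 0]], [a_n, a_{n−1}]ᵀ = T·[a_{n−1}, a_{n−2}]ᵀ, so [a_10, a_9]ᵀ = T⁹·[a_1, a_0]ᵀ.
T⁹ = [[2378, 985], [985, 408]], giving [a_10, a_9]ᵀ = [[6149], [2547]].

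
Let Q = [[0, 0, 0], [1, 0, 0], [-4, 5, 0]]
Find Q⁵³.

Q is strictly triangular, hence nilpotent: Q³ = 0, so Q⁵³ = 0.

[[0, 0, 0], [0, 0, 0], [0, 0, 0]]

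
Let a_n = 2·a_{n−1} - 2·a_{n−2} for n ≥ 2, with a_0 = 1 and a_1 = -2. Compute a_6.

24

With companion matrix Q = [[2, -2], [1, 0]], [a_n, a_{n−1}]ᵀ = Q·[a_{n−1}, a_{n−2}]ᵀ, so [a_6, a_5]ᵀ = Q⁵·[a_1, a_0]ᵀ.
Q⁵ = [[-8, 8], [-4, 0]], giving [a_6, a_5]ᵀ = [[24], [8]].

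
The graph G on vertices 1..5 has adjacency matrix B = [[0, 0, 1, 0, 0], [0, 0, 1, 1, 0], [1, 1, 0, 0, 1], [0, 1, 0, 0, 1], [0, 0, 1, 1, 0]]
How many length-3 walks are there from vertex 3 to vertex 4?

0

The number of length-3 walks from vertex 3 to vertex 4 is entry (3,4) of B³, where B is the adjacency matrix.
B² = [[1, 1, 0, 0, 1], [1, 2, 0, 0, 2], [0, 0, 3, 2, 0], [0, 0, 2, 2, 0], [1, 2, 0, 0, 2]]
B³ = [[0, 0, 3, 2, 0], [0, 0, 5, 4, 0], [3, 5, 0, 0, 5], [2, 4, 0, 0, 4], [0, 0, 5, 4, 0]]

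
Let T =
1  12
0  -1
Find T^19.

T² = I (check: tr T = 0 and det T = -1), so T^19 = T since 19 is odd.

[[1, 12], [0, -1]]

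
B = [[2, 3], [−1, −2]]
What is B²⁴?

[[1, 0], [0, 1]]

B² = I (check: tr B = 0 and det B = −1), so B²⁴ = I since 24 is even.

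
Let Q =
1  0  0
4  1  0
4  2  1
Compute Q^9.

[[1, 0, 0], [36, 1, 0], [324, 18, 1]]

Q = I + N where N = [[0, 0, 0], [4, 0, 0], [4, 2, 0]] is strictly lower-triangular, so N^3 = 0.
(I + N)^9 = I + 9·N + 36·N^2 = [[1, 0, 0], [36, 1, 0], [324, 18, 1]].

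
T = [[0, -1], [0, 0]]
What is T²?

[[0, 0], [0, 0]]

T is strictly triangular, hence nilpotent: T² = 0, so T² = 0.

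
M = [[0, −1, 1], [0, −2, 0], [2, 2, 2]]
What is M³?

M² = [[2, 4, 2], [0, 4, 0], [4, −2, 6]]
M³ = [[4, −6, 6], [0, −8, 0], [12, 12, 16]]

[[4, −6, 6], [0, −8, 0], [12, 12, 16]]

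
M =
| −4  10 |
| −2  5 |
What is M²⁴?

M² = M (a projection; rank 1, trace 1), so M²⁴ = M.

[[−4, 10], [−2, 5]]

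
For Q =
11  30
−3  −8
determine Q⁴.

[[151, 450], [−45, −134]]

tr Q = 3 and det Q = 2, so the characteristic polynomial is λ² − (3)λ + (2) with roots 2 and 1.
Eigenvectors give P = [[10, −3], [−3, 1]] with P⁻¹ = [[1, 3], [3, 10]], and Q = P·diag(2, 1)·P⁻¹.
Then Q⁴ = P·diag(16, 1)·P⁻¹ = [[160, −3], [−48, 1]] · [[1, 3], [3, 10]] = [[151, 450], [−45, −134]].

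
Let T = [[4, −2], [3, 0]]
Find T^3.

T^2 = [[10, −8], [12, −6]]
T^3 = [[16, −20], [30, −24]]

[[16, −20], [30, −24]]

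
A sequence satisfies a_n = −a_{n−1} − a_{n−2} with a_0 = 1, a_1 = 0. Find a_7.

0

With companion matrix B = [[−1, −1], [1, 0]], [a_n, a_{n−1}]ᵀ = B·[a_{n−1}, a_{n−2}]ᵀ, so [a_7, a_6]ᵀ = B^6·[a_1, a_0]ᵀ.
B^6 = [[1, 0], [0, 1]], giving [a_7, a_6]ᵀ = [[0], [1]].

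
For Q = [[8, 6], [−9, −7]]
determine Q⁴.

tr Q = 1 and det Q = −2, so the characteristic polynomial is λ² − (1)λ + (−2) with roots −1 and 2.
Eigenvectors give P = [[−2, −1], [3, 1]] with P⁻¹ = [[1, 1], [−3, −2]], and Q = P·diag(−1, 2)·P⁻¹.
Then Q⁴ = P·diag(1, 16)·P⁻¹ = [[−2, −16], [3, 16]] · [[1, 1], [−3, −2]] = [[46, 30], [−45, −29]].

[[46, 30], [−45, −29]]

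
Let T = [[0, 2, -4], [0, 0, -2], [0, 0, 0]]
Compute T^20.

[[0, 0, 0], [0, 0, 0], [0, 0, 0]]

T is strictly triangular, hence nilpotent: T^3 = 0, so T^20 = 0.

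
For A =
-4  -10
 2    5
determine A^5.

A² = A (a projection; rank 1, trace 1), so A^5 = A.

[[-4, -10], [2, 5]]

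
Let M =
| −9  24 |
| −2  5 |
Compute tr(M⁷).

tr M = −4 and det M = 3, so the characteristic polynomial is λ² − (−4)λ + (3) with roots −1 and −3.
Eigenvectors give P = [[3, −4], [1, −1]] with P⁻¹ = [[−1, 4], [−1, 3]], and M = P·diag(−1, −3)·P⁻¹.
Then M⁷ = P·diag(−1, −2187)·P⁻¹ = [[−3, 8748], [−1, 2187]] · [[−1, 4], [−1, 3]] = [[−8745, 26232], [−2186, 6557]].

−2188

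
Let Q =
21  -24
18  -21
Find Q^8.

[[6561, 0], [0, 6561]]

tr Q = 0 and det Q = -9, so the characteristic polynomial is λ² − (0)λ + (-9) with roots 3 and -3.
Eigenvectors give P = [[4, 1], [3, 1]] with P⁻¹ = [[1, -1], [-3, 4]], and Q = P·diag(3, -3)·P⁻¹.
Then Q^8 = P·diag(6561, 6561)·P⁻¹ = [[26244, 6561], [19683, 6561]] · [[1, -1], [-3, 4]] = [[6561, 0], [0, 6561]].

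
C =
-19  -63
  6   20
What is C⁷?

tr C = 1 and det C = -2, so the characteristic polynomial is λ² − (1)λ + (-2) with roots 2 and -1.
Eigenvectors give P = [[-3, 7], [1, -2]] with P⁻¹ = [[2, 7], [1, 3]], and C = P·diag(2, -1)·P⁻¹.
Then C⁷ = P·diag(128, -1)·P⁻¹ = [[-384, -7], [128, 2]] · [[2, 7], [1, 3]] = [[-775, -2709], [258, 902]].

[[-775, -2709], [258, 902]]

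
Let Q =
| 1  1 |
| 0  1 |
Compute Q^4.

Q = I + N where N = [[0, 1], [0, 0]] is strictly upper-triangular, so N^2 = 0.
(I + N)^4 = I + 4·N = [[1, 4], [0, 1]].

[[1, 4], [0, 1]]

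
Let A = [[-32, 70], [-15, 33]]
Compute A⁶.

tr A = 1 and det A = -6, so the characteristic polynomial is λ² − (1)λ + (-6) with roots -2 and 3.
Eigenvectors give P = [[-7, -2], [-3, -1]] with P⁻¹ = [[-1, 2], [3, -7]], and A = P·diag(-2, 3)·P⁻¹.
Then A⁶ = P·diag(64, 729)·P⁻¹ = [[-448, -1458], [-192, -729]] · [[-1, 2], [3, -7]] = [[-3926, 9310], [-1995, 4719]].

[[-3926, 9310], [-1995, 4719]]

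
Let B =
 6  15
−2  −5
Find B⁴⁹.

[[6, 15], [−2, −5]]

B² = B (a projection; rank 1, trace 1), so B⁴⁹ = B.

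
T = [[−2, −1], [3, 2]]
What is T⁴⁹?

T² = I (check: tr T = 0 and det T = −1), so T⁴⁹ = T since 49 is odd.

[[−2, −1], [3, 2]]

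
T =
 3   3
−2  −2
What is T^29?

T² = T (a projection; rank 1, trace 1), so T^29 = T.

[[3, 3], [−2, −2]]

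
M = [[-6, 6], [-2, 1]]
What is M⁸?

tr M = -5 and det M = 6, so the characteristic polynomial is λ² − (-5)λ + (6) with roots -2 and -3.
Eigenvectors give P = [[3, -2], [2, -1]] with P⁻¹ = [[-1, 2], [-2, 3]], and M = P·diag(-2, -3)·P⁻¹.
Then M⁸ = P·diag(256, 6561)·P⁻¹ = [[768, -13122], [512, -6561]] · [[-1, 2], [-2, 3]] = [[25476, -37830], [12610, -18659]].

[[25476, -37830], [12610, -18659]]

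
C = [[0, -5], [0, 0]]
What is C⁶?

[[0, 0], [0, 0]]

C is strictly triangular, hence nilpotent: C² = 0, so C⁶ = 0.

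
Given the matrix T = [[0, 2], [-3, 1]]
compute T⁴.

T² = [[-6, 2], [-3, -5]]
T³ = [[-6, -10], [15, -11]]
T⁴ = [[30, -22], [33, 19]]

[[30, -22], [33, 19]]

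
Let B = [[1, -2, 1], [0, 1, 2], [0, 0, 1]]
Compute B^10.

B = I + N where N = [[0, -2, 1], [0, 0, 2], [0, 0, 0]] is strictly upper-triangular, so N^3 = 0.
(I + N)^10 = I + 10·N + 45·N^2 = [[1, -20, -170], [0, 1, 20], [0, 0, 1]].

[[1, -20, -170], [0, 1, 20], [0, 0, 1]]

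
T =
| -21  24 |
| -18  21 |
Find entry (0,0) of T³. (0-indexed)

-189

tr T = 0 and det T = -9, so the characteristic polynomial is λ² − (0)λ + (-9) with roots -3 and 3.
Eigenvectors give P = [[-4, -1], [-3, -1]] with P⁻¹ = [[-1, 1], [3, -4]], and T = P·diag(-3, 3)·P⁻¹.
Then T³ = P·diag(-27, 27)·P⁻¹ = [[108, -27], [81, -27]] · [[-1, 1], [3, -4]] = [[-189, 216], [-162, 189]].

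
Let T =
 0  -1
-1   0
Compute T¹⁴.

[[1, 0], [0, 1]]

T² = I (check: tr T = 0 and det T = -1), so T¹⁴ = I since 14 is even.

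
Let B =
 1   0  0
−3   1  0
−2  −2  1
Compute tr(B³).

3

B = I + N where N = [[0, 0, 0], [−3, 0, 0], [−2, −2, 0]] is strictly lower-triangular, so N³ = 0.
(I + N)³ = I + 3·N + 3·N² = [[1, 0, 0], [−9, 1, 0], [12, −6, 1]].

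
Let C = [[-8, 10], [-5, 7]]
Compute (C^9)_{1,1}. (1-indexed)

-39878

tr C = -1 and det C = -6, so the characteristic polynomial is λ² − (-1)λ + (-6) with roots 2 and -3.
Eigenvectors give P = [[1, 2], [1, 1]] with P⁻¹ = [[-1, 2], [1, -1]], and C = P·diag(2, -3)·P⁻¹.
Then C^9 = P·diag(512, -19683)·P⁻¹ = [[512, -39366], [512, -19683]] · [[-1, 2], [1, -1]] = [[-39878, 40390], [-20195, 20707]].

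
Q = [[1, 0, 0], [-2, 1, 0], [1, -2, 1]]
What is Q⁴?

Q = I + N where N = [[0, 0, 0], [-2, 0, 0], [1, -2, 0]] is strictly lower-triangular, so N³ = 0.
(I + N)⁴ = I + 4·N + 6·N² = [[1, 0, 0], [-8, 1, 0], [28, -8, 1]].

[[1, 0, 0], [-8, 1, 0], [28, -8, 1]]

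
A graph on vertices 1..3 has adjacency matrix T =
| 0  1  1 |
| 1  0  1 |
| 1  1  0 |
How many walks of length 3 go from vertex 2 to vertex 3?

The number of length-3 walks from vertex 2 to vertex 3 is entry (2,3) of T³, where T is the adjacency matrix.
T² = [[2, 1, 1], [1, 2, 1], [1, 1, 2]]
T³ = [[2, 3, 3], [3, 2, 3], [3, 3, 2]]

3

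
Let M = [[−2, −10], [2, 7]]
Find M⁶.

tr M = 5 and det M = 6, so the characteristic polynomial is λ² − (5)λ + (6) with roots 2 and 3.
Eigenvectors give P = [[5, −2], [−2, 1]] with P⁻¹ = [[1, 2], [2, 5]], and M = P·diag(2, 3)·P⁻¹.
Then M⁶ = P·diag(64, 729)·P⁻¹ = [[320, −1458], [−128, 729]] · [[1, 2], [2, 5]] = [[−2596, −6650], [1330, 3389]].

[[−2596, −6650], [1330, 3389]]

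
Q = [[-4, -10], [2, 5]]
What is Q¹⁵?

Q² = Q (a projection; rank 1, trace 1), so Q¹⁵ = Q.

[[-4, -10], [2, 5]]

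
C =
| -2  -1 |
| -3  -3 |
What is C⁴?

C² = [[7, 5], [15, 12]]
C³ = [[-29, -22], [-66, -51]]
C⁴ = [[124, 95], [285, 219]]

[[124, 95], [285, 219]]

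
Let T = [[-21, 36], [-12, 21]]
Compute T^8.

[[6561, 0], [0, 6561]]

tr T = 0 and det T = -9, so the characteristic polynomial is λ² − (0)λ + (-9) with roots 3 and -3.
Eigenvectors give P = [[-3, 2], [-2, 1]] with P⁻¹ = [[1, -2], [2, -3]], and T = P·diag(3, -3)·P⁻¹.
Then T^8 = P·diag(6561, 6561)·P⁻¹ = [[-19683, 13122], [-13122, 6561]] · [[1, -2], [2, -3]] = [[6561, 0], [0, 6561]].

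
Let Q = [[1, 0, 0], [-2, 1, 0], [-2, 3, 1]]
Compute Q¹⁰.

[[1, 0, 0], [-20, 1, 0], [-290, 30, 1]]

Q = I + N where N = [[0, 0, 0], [-2, 0, 0], [-2, 3, 0]] is strictly lower-triangular, so N³ = 0.
(I + N)¹⁰ = I + 10·N + 45·N² = [[1, 0, 0], [-20, 1, 0], [-290, 30, 1]].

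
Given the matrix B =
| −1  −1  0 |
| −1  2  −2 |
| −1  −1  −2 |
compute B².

[[2, −1, 2], [1, 7, 0], [4, 1, 6]]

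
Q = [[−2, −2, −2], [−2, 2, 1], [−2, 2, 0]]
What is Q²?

[[12, −4, 2], [−2, 10, 6], [0, 8, 6]]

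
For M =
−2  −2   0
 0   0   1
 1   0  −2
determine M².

[[4, 4, −2], [1, 0, −2], [−4, −2, 4]]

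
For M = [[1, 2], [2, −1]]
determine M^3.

M^2 = [[5, 0], [0, 5]]
M^3 = [[5, 10], [10, −5]]

[[5, 10], [10, −5]]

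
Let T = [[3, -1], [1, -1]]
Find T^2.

[[8, -2], [2, 0]]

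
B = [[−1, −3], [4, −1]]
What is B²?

[[−11, 6], [−8, −11]]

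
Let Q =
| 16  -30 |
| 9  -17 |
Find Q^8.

tr Q = -1 and det Q = -2, so the characteristic polynomial is λ² − (-1)λ + (-2) with roots 1 and -2.
Eigenvectors give P = [[-2, 5], [-1, 3]] with P⁻¹ = [[-3, 5], [-1, 2]], and Q = P·diag(1, -2)·P⁻¹.
Then Q^8 = P·diag(1, 256)·P⁻¹ = [[-2, 1280], [-1, 768]] · [[-3, 5], [-1, 2]] = [[-1274, 2550], [-765, 1531]].

[[-1274, 2550], [-765, 1531]]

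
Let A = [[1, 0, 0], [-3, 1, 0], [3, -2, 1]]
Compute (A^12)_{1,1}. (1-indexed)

1

A = I + N where N = [[0, 0, 0], [-3, 0, 0], [3, -2, 0]] is strictly lower-triangular, so N^3 = 0.
(I + N)^12 = I + 12·N + 66·N^2 = [[1, 0, 0], [-36, 1, 0], [432, -24, 1]].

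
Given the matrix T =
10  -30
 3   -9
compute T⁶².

[[10, -30], [3, -9]]

T² = T (a projection; rank 1, trace 1), so T⁶² = T.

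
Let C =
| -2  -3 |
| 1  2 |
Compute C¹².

[[1, 0], [0, 1]]

C² = I (check: tr C = 0 and det C = -1), so C¹² = I since 12 is even.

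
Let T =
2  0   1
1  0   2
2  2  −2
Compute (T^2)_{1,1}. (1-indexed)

6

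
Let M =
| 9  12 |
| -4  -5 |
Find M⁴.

[[321, 480], [-160, -239]]

tr M = 4 and det M = 3, so the characteristic polynomial is λ² − (4)λ + (3) with roots 1 and 3.
Eigenvectors give P = [[3, -2], [-2, 1]] with P⁻¹ = [[-1, -2], [-2, -3]], and M = P·diag(1, 3)·P⁻¹.
Then M⁴ = P·diag(1, 81)·P⁻¹ = [[3, -162], [-2, 81]] · [[-1, -2], [-2, -3]] = [[321, 480], [-160, -239]].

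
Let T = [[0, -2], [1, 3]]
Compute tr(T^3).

9

tr T = 3 and det T = 2, so the characteristic polynomial is λ² − (3)λ + (2) with roots 2 and 1.
Eigenvectors give P = [[-1, 2], [1, -1]] with P⁻¹ = [[1, 2], [1, 1]], and T = P·diag(2, 1)·P⁻¹.
Then T^3 = P·diag(8, 1)·P⁻¹ = [[-8, 2], [8, -1]] · [[1, 2], [1, 1]] = [[-6, -14], [7, 15]].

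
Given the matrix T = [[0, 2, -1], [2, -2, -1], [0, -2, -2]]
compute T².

[[4, -2, 0], [-4, 10, 2], [-4, 8, 6]]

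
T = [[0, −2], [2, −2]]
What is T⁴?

T² = [[−4, 4], [−4, 0]]
T³ = [[8, 0], [0, 8]]
T⁴ = [[0, −16], [16, −16]]

[[0, −16], [16, −16]]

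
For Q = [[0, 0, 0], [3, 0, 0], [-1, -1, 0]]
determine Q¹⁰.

[[0, 0, 0], [0, 0, 0], [0, 0, 0]]

Q is strictly triangular, hence nilpotent: Q³ = 0, so Q¹⁰ = 0.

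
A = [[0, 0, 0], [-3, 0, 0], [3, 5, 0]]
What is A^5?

[[0, 0, 0], [0, 0, 0], [0, 0, 0]]

A is strictly triangular, hence nilpotent: A^3 = 0, so A^5 = 0.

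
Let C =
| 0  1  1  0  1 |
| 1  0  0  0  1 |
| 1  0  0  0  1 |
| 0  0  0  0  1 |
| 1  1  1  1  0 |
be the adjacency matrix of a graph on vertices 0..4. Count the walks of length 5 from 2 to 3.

The number of length-5 walks from vertex 2 to vertex 3 is entry (2,3) of C⁵, where C is the adjacency matrix.
C² = [[3, 1, 1, 1, 2], [1, 2, 2, 1, 1], [1, 2, 2, 1, 1], [1, 1, 1, 1, 0], [2, 1, 1, 0, 4]]
C³ = [[4, 5, 5, 2, 6], [5, 2, 2, 1, 6], [5, 2, 2, 1, 6], [2, 1, 1, 0, 4], [6, 6, 6, 4, 4]]
C⁴ = [[16, 10, 10, 6, 16], [10, 11, 11, 6, 10], [10, 11, 11, 6, 10], [6, 6, 6, 4, 4], [16, 10, 10, 4, 22]]
C⁵ = [[36, 32, 32, 16, 42], [32, 20, 20, 10, 38], [32, 20, 20, 10, 38], [16, 10, 10, 4, 22], [42, 38, 38, 22, 40]]

10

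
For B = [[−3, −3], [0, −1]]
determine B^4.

B^2 = [[9, 12], [0, 1]]
B^3 = [[−27, −39], [0, −1]]
B^4 = [[81, 120], [0, 1]]

[[81, 120], [0, 1]]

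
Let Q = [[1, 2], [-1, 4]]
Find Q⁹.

tr Q = 5 and det Q = 6, so the characteristic polynomial is λ² − (5)λ + (6) with roots 2 and 3.
Eigenvectors give P = [[2, 1], [1, 1]] with P⁻¹ = [[1, -1], [-1, 2]], and Q = P·diag(2, 3)·P⁻¹.
Then Q⁹ = P·diag(512, 19683)·P⁻¹ = [[1024, 19683], [512, 19683]] · [[1, -1], [-1, 2]] = [[-18659, 38342], [-19171, 38854]].

[[-18659, 38342], [-19171, 38854]]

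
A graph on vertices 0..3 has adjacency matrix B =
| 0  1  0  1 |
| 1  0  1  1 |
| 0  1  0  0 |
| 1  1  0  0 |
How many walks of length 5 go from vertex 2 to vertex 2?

The number of length-5 walks from vertex 2 to vertex 2 is entry (2,2) of B⁵, where B is the adjacency matrix.
B² = [[2, 1, 1, 1], [1, 3, 0, 1], [1, 0, 1, 1], [1, 1, 1, 2]]
B³ = [[2, 4, 1, 3], [4, 2, 3, 4], [1, 3, 0, 1], [3, 4, 1, 2]]
B⁴ = [[7, 6, 4, 6], [6, 11, 2, 6], [4, 2, 3, 4], [6, 6, 4, 7]]
B⁵ = [[12, 17, 6, 13], [17, 14, 11, 17], [6, 11, 2, 6], [13, 17, 6, 12]]

2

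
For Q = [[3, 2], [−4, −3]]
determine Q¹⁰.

Q² = I (check: tr Q = 0 and det Q = −1), so Q¹⁰ = I since 10 is even.

[[1, 0], [0, 1]]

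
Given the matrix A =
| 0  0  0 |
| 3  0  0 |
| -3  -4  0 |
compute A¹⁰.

[[0, 0, 0], [0, 0, 0], [0, 0, 0]]

A is strictly triangular, hence nilpotent: A³ = 0, so A¹⁰ = 0.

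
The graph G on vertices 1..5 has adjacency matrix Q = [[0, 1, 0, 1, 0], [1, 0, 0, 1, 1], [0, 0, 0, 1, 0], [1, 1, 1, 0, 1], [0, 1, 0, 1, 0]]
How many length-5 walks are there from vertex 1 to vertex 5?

20

The number of length-5 walks from vertex 1 to vertex 5 is entry (1,5) of Q^5, where Q is the adjacency matrix.
Q^2 = [[2, 1, 1, 1, 2], [1, 3, 1, 2, 1], [1, 1, 1, 0, 1], [1, 2, 0, 4, 1], [2, 1, 1, 1, 2]]
Q^3 = [[2, 5, 1, 6, 2], [5, 4, 2, 6, 5], [1, 2, 0, 4, 1], [6, 6, 4, 4, 6], [2, 5, 1, 6, 2]]
Q^4 = [[11, 10, 6, 10, 11], [10, 16, 6, 16, 10], [6, 6, 4, 4, 6], [10, 16, 4, 22, 10], [11, 10, 6, 10, 11]]
Q^5 = [[20, 32, 10, 38, 20], [32, 36, 16, 42, 32], [10, 16, 4, 22, 10], [38, 42, 22, 40, 38], [20, 32, 10, 38, 20]]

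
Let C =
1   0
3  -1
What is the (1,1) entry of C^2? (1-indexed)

1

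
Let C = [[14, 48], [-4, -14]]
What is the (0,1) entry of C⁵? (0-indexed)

768

tr C = 0 and det C = -4, so the characteristic polynomial is λ² − (0)λ + (-4) with roots -2 and 2.
Eigenvectors give P = [[-3, -4], [1, 1]] with P⁻¹ = [[1, 4], [-1, -3]], and C = P·diag(-2, 2)·P⁻¹.
Then C⁵ = P·diag(-32, 32)·P⁻¹ = [[96, -128], [-32, 32]] · [[1, 4], [-1, -3]] = [[224, 768], [-64, -224]].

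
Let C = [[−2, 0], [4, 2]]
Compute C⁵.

tr C = 0 and det C = −4, so the characteristic polynomial is λ² − (0)λ + (−4) with roots 2 and −2.
Eigenvectors give P = [[0, −1], [1, 1]] with P⁻¹ = [[1, 1], [−1, 0]], and C = P·diag(2, −2)·P⁻¹.
Then C⁵ = P·diag(32, −32)·P⁻¹ = [[0, 32], [32, −32]] · [[1, 1], [−1, 0]] = [[−32, 0], [64, 32]].

[[−32, 0], [64, 32]]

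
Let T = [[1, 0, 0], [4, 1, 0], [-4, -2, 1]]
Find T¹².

T = I + N where N = [[0, 0, 0], [4, 0, 0], [-4, -2, 0]] is strictly lower-triangular, so N³ = 0.
(I + N)¹² = I + 12·N + 66·N² = [[1, 0, 0], [48, 1, 0], [-576, -24, 1]].

[[1, 0, 0], [48, 1, 0], [-576, -24, 1]]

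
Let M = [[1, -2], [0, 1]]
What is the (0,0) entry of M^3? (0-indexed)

1

M = I + N where N = [[0, -2], [0, 0]] is strictly upper-triangular, so N^2 = 0.
(I + N)^3 = I + 3·N = [[1, -6], [0, 1]].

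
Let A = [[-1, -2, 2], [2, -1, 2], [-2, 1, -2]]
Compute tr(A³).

68

A² = [[-7, 6, -10], [-8, -1, -2], [8, 1, 2]]
A³ = [[39, -2, 18], [10, 15, -14], [-10, -15, 14]]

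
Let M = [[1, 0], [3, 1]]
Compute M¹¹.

[[1, 0], [33, 1]]

M = I + N where N = [[0, 0], [3, 0]] is strictly lower-triangular, so N² = 0.
(I + N)¹¹ = I + 11·N = [[1, 0], [33, 1]].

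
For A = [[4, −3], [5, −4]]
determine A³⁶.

A² = I (check: tr A = 0 and det A = −1), so A³⁶ = I since 36 is even.

[[1, 0], [0, 1]]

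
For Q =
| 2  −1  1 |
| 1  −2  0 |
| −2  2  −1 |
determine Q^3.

Q^2 = [[1, 2, 1], [0, 3, 1], [0, −4, −1]]
Q^3 = [[2, −3, 0], [1, −4, −1], [−2, 6, 1]]

[[2, −3, 0], [1, −4, −1], [−2, 6, 1]]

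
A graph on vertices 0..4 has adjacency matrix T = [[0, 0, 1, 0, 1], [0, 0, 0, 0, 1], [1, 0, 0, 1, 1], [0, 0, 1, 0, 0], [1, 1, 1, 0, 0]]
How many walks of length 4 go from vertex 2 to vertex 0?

7

The number of length-4 walks from vertex 2 to vertex 0 is entry (2,0) of T^4, where T is the adjacency matrix.
T^2 = [[2, 1, 1, 1, 1], [1, 1, 1, 0, 0], [1, 1, 3, 0, 1], [1, 0, 0, 1, 1], [1, 0, 1, 1, 3]]
T^3 = [[2, 1, 4, 1, 4], [1, 0, 1, 1, 3], [4, 1, 2, 3, 5], [1, 1, 3, 0, 1], [4, 3, 5, 1, 2]]
T^4 = [[8, 4, 7, 4, 7], [4, 3, 5, 1, 2], [7, 5, 12, 2, 7], [4, 1, 2, 3, 5], [7, 2, 7, 5, 12]]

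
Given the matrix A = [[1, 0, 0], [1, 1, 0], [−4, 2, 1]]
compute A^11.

A = I + N where N = [[0, 0, 0], [1, 0, 0], [−4, 2, 0]] is strictly lower-triangular, so N^3 = 0.
(I + N)^11 = I + 11·N + 55·N^2 = [[1, 0, 0], [11, 1, 0], [66, 22, 1]].

[[1, 0, 0], [11, 1, 0], [66, 22, 1]]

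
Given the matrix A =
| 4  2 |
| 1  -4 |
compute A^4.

[[324, 0], [0, 324]]

A^2 = [[18, 0], [0, 18]]
A^3 = [[72, 36], [18, -72]]
A^4 = [[324, 0], [0, 324]]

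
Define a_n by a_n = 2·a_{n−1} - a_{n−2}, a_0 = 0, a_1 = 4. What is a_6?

24

With companion matrix Q = [[2, -1], [1, 0]], [a_n, a_{n−1}]ᵀ = Q·[a_{n−1}, a_{n−2}]ᵀ, so [a_6, a_5]ᵀ = Q⁵·[a_1, a_0]ᵀ.
Q⁵ = [[6, -5], [5, -4]], giving [a_6, a_5]ᵀ = [[24], [20]].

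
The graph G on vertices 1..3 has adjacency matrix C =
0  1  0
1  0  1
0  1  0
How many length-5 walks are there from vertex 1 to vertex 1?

The number of length-5 walks from vertex 1 to vertex 1 is entry (1,1) of C⁵, where C is the adjacency matrix.
C² = [[1, 0, 1], [0, 2, 0], [1, 0, 1]]
C³ = [[0, 2, 0], [2, 0, 2], [0, 2, 0]]
C⁴ = [[2, 0, 2], [0, 4, 0], [2, 0, 2]]
C⁵ = [[0, 4, 0], [4, 0, 4], [0, 4, 0]]

0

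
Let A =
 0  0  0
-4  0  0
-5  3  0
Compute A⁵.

[[0, 0, 0], [0, 0, 0], [0, 0, 0]]

A is strictly triangular, hence nilpotent: A³ = 0, so A⁵ = 0.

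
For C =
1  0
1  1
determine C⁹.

[[1, 0], [9, 1]]

C = I + N where N = [[0, 0], [1, 0]] is strictly lower-triangular, so N² = 0.
(I + N)⁹ = I + 9·N = [[1, 0], [9, 1]].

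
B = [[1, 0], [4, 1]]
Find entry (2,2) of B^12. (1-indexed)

1

B = I + N where N = [[0, 0], [4, 0]] is strictly lower-triangular, so N^2 = 0.
(I + N)^12 = I + 12·N = [[1, 0], [48, 1]].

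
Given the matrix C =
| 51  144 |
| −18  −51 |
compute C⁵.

tr C = 0 and det C = −9, so the characteristic polynomial is λ² − (0)λ + (−9) with roots 3 and −3.
Eigenvectors give P = [[−3, −8], [1, 3]] with P⁻¹ = [[−3, −8], [1, 3]], and C = P·diag(3, −3)·P⁻¹.
Then C⁵ = P·diag(243, −243)·P⁻¹ = [[−729, 1944], [243, −729]] · [[−3, −8], [1, 3]] = [[4131, 11664], [−1458, −4131]].

[[4131, 11664], [−1458, −4131]]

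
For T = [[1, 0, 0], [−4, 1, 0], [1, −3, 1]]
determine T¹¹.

[[1, 0, 0], [−44, 1, 0], [671, −33, 1]]

T = I + N where N = [[0, 0, 0], [−4, 0, 0], [1, −3, 0]] is strictly lower-triangular, so N³ = 0.
(I + N)¹¹ = I + 11·N + 55·N² = [[1, 0, 0], [−44, 1, 0], [671, −33, 1]].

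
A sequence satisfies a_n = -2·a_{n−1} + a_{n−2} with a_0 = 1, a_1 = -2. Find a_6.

169

With companion matrix Q = [[-2, 1], [1, 0]], [a_n, a_{n−1}]ᵀ = Q·[a_{n−1}, a_{n−2}]ᵀ, so [a_6, a_5]ᵀ = Q⁵·[a_1, a_0]ᵀ.
Q⁵ = [[-70, 29], [29, -12]], giving [a_6, a_5]ᵀ = [[169], [-70]].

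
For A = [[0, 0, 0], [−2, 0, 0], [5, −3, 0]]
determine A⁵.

A is strictly triangular, hence nilpotent: A³ = 0, so A⁵ = 0.

[[0, 0, 0], [0, 0, 0], [0, 0, 0]]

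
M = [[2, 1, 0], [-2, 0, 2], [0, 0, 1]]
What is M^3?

M^2 = [[2, 2, 2], [-4, -2, 2], [0, 0, 1]]
M^3 = [[0, 2, 6], [-4, -4, -2], [0, 0, 1]]

[[0, 2, 6], [-4, -4, -2], [0, 0, 1]]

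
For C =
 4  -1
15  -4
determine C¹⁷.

C² = I (check: tr C = 0 and det C = -1), so C¹⁷ = C since 17 is odd.

[[4, -1], [15, -4]]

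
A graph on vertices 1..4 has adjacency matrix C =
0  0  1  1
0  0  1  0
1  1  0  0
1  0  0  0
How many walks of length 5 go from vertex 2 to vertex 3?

5

The number of length-5 walks from vertex 2 to vertex 3 is entry (2,3) of C⁵, where C is the adjacency matrix.
C² = [[2, 1, 0, 0], [1, 1, 0, 0], [0, 0, 2, 1], [0, 0, 1, 1]]
C³ = [[0, 0, 3, 2], [0, 0, 2, 1], [3, 2, 0, 0], [2, 1, 0, 0]]
C⁴ = [[5, 3, 0, 0], [3, 2, 0, 0], [0, 0, 5, 3], [0, 0, 3, 2]]
C⁵ = [[0, 0, 8, 5], [0, 0, 5, 3], [8, 5, 0, 0], [5, 3, 0, 0]]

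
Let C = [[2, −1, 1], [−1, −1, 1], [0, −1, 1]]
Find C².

[[5, −2, 2], [−1, 1, −1], [1, 0, 0]]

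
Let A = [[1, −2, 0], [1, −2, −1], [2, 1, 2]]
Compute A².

[[−1, 2, 2], [−3, 1, 0], [7, −4, 3]]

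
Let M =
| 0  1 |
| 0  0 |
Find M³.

[[0, 0], [0, 0]]

M is strictly triangular, hence nilpotent: M² = 0, so M³ = 0.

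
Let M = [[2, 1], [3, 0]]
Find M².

[[7, 2], [6, 3]]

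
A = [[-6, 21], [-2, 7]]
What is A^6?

A² = A (a projection; rank 1, trace 1), so A^6 = A.

[[-6, 21], [-2, 7]]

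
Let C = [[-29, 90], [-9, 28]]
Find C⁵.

[[-329, 990], [-99, 298]]

tr C = -1 and det C = -2, so the characteristic polynomial is λ² − (-1)λ + (-2) with roots -2 and 1.
Eigenvectors give P = [[10, 3], [3, 1]] with P⁻¹ = [[1, -3], [-3, 10]], and C = P·diag(-2, 1)·P⁻¹.
Then C⁵ = P·diag(-32, 1)·P⁻¹ = [[-320, 3], [-96, 1]] · [[1, -3], [-3, 10]] = [[-329, 990], [-99, 298]].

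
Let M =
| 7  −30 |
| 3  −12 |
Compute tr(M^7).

−2315

tr M = −5 and det M = 6, so the characteristic polynomial is λ² − (−5)λ + (6) with roots −3 and −2.
Eigenvectors give P = [[3, 10], [1, 3]] with P⁻¹ = [[−3, 10], [1, −3]], and M = P·diag(−3, −2)·P⁻¹.
Then M^7 = P·diag(−2187, −128)·P⁻¹ = [[−6561, −1280], [−2187, −384]] · [[−3, 10], [1, −3]] = [[18403, −61770], [6177, −20718]].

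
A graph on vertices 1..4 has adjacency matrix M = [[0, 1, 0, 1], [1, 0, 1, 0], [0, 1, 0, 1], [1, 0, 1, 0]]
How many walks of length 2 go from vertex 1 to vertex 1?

The number of length-2 walks from vertex 1 to vertex 1 is entry (1,1) of M², where M is the adjacency matrix.
M² = [[2, 0, 2, 0], [0, 2, 0, 2], [2, 0, 2, 0], [0, 2, 0, 2]]

2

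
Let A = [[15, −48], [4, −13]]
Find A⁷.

tr A = 2 and det A = −3, so the characteristic polynomial is λ² − (2)λ + (−3) with roots −1 and 3.
Eigenvectors give P = [[3, 4], [1, 1]] with P⁻¹ = [[−1, 4], [1, −3]], and A = P·diag(−1, 3)·P⁻¹.
Then A⁷ = P·diag(−1, 2187)·P⁻¹ = [[−3, 8748], [−1, 2187]] · [[−1, 4], [1, −3]] = [[8751, −26256], [2188, −6565]].

[[8751, −26256], [2188, −6565]]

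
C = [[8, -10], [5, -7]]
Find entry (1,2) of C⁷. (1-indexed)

tr C = 1 and det C = -6, so the characteristic polynomial is λ² − (1)λ + (-6) with roots -2 and 3.
Eigenvectors give P = [[1, 2], [1, 1]] with P⁻¹ = [[-1, 2], [1, -1]], and C = P·diag(-2, 3)·P⁻¹.
Then C⁷ = P·diag(-128, 2187)·P⁻¹ = [[-128, 4374], [-128, 2187]] · [[-1, 2], [1, -1]] = [[4502, -4630], [2315, -2443]].

-4630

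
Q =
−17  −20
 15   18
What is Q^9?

[[−61097, −80780], [60585, 80268]]

tr Q = 1 and det Q = −6, so the characteristic polynomial is λ² − (1)λ + (−6) with roots 3 and −2.
Eigenvectors give P = [[1, 4], [−1, −3]] with P⁻¹ = [[−3, −4], [1, 1]], and Q = P·diag(3, −2)·P⁻¹.
Then Q^9 = P·diag(19683, −512)·P⁻¹ = [[19683, −2048], [−19683, 1536]] · [[−3, −4], [1, 1]] = [[−61097, −80780], [60585, 80268]].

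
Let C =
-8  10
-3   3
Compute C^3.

[[-122, 190], [-57, 87]]

tr C = -5 and det C = 6, so the characteristic polynomial is λ² − (-5)λ + (6) with roots -2 and -3.
Eigenvectors give P = [[-5, 2], [-3, 1]] with P⁻¹ = [[1, -2], [3, -5]], and C = P·diag(-2, -3)·P⁻¹.
Then C^3 = P·diag(-8, -27)·P⁻¹ = [[40, -54], [24, -27]] · [[1, -2], [3, -5]] = [[-122, 190], [-57, 87]].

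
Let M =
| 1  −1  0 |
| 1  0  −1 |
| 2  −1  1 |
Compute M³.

M² = [[0, −1, 1], [−1, 0, −1], [3, −3, 2]]
M³ = [[1, −1, 2], [−3, 2, −1], [4, −5, 5]]

[[1, −1, 2], [−3, 2, −1], [4, −5, 5]]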